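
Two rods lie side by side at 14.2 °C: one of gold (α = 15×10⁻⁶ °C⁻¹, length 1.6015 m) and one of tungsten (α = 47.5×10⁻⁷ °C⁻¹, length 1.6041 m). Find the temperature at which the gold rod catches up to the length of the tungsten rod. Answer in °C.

T = 172.7 °C

Equal length when α₁L₁ΔT − α₂L₂ΔT = L₂ − L₁ = 2.60×10⁻³ m
α₁L₁ = 2.40225×10⁻⁵, α₂L₂ = 7.619475×10⁻⁶ → Δ(αL) = 1.6403025×10⁻⁵ m/K
ΔT = 2.60×10⁻³ / 1.6403025×10⁻⁵ = 158.507 K, so T = 14.2 + 158.507 = 172.707 °C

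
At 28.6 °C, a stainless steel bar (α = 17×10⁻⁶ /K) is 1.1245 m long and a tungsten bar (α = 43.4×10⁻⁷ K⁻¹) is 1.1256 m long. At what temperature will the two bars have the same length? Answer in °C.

T = 105.9 °C

L₁(1 + α₁ΔT) = L₂(1 + α₂ΔT) ⇒ ΔT = (L₂ − L₁)/(α₁L₁ − α₂L₂)
L₂ − L₁ = 1.1256 − 1.1245 = 1.10×10⁻³ m
α₁L₁ − α₂L₂ = 17×10⁻⁶×1.1245 − 43.4×10⁻⁷×1.1256 = 1.4231396×10⁻⁵ m/K
ΔT = 1.10×10⁻³ / 1.4231396×10⁻⁵ = 77.294 K
T = 28.6 + 77.294 = 105.894 °C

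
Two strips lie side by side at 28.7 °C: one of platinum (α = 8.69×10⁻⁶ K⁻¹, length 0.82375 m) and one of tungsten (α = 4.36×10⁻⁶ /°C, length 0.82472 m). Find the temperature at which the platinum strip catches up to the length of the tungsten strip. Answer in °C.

Equal length when α₁L₁ΔT − α₂L₂ΔT = L₂ − L₁ = 9.70×10⁻⁴ m
α₁L₁ = 7.1583875×10⁻⁶, α₂L₂ = 3.5957792×10⁻⁶ → Δ(αL) = 3.5626083×10⁻⁶ m/K
ΔT = 9.70×10⁻⁴ / 3.5626083×10⁻⁶ = 272.272 K, so T = 28.7 + 272.272 = 300.972 °C

T = 301.0 °C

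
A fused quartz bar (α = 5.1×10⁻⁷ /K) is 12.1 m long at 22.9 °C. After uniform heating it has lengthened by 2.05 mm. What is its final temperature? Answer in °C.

T = 355 °C

ΔL = αL₀ΔT ⇒ ΔT = ΔL / (αL₀)
ΔT = 2.05×10⁻³ m / (5.1×10⁻⁷ × 12.1 m) = 332.20 K
T = 22.9 + 332.20 = 355.10 °C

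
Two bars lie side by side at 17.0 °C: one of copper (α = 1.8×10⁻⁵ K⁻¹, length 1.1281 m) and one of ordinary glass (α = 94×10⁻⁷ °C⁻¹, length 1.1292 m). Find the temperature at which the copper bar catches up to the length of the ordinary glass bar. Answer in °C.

L₁(1 + α₁ΔT) = L₂(1 + α₂ΔT) ⇒ ΔT = (L₂ − L₁)/(α₁L₁ − α₂L₂)
L₂ − L₁ = 1.1292 − 1.1281 = 1.10×10⁻³ m
α₁L₁ − α₂L₂ = 1.8×10⁻⁵×1.1281 − 94×10⁻⁷×1.1292 = 9.69132×10⁻⁶ m/K
ΔT = 1.10×10⁻³ / 9.69132×10⁻⁶ = 113.504 K
T = 17.0 + 113.504 = 130.504 °C

T = 130.5 °C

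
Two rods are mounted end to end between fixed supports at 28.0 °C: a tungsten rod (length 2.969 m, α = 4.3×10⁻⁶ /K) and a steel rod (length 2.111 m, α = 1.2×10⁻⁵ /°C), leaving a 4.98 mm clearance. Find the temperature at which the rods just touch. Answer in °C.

T = 159 °C

α₁L₁ = 1.27667×10⁻⁵ m/K, α₂L₂ = 2.5332×10⁻⁵ m/K → total 3.80987×10⁻⁵ m/K
ΔT = g/(α₁L₁+α₂L₂) = 4.98×10⁻³ / 3.80987×10⁻⁵ = 130.71 K
T = 28.0 + 130.71 = 158.71 °C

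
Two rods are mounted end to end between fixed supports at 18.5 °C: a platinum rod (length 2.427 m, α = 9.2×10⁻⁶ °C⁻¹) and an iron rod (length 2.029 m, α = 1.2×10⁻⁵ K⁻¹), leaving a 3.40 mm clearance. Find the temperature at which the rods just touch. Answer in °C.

T = 91.3 °C

Gap closes when ΔL₁ + ΔL₂ = 3.40 mm = 3.40×10⁻³ m
(α₁L₁ + α₂L₂)ΔT = g
α₁L₁ + α₂L₂ = 9.2×10⁻⁶×2.427 + 1.2×10⁻⁵×2.029 = 4.66764×10⁻⁵ m/K
ΔT = 3.40×10⁻³ / 4.66764×10⁻⁵ = 72.842 K
T = 18.5 + 72.842 = 91.342 °C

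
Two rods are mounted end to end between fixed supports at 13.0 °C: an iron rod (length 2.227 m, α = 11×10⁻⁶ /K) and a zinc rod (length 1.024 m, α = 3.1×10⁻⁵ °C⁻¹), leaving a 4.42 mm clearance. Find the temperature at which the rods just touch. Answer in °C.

T = 91.6 °C

α₁L₁ = 2.4497×10⁻⁵ m/K, α₂L₂ = 3.1744×10⁻⁵ m/K → total 5.6241×10⁻⁵ m/K
ΔT = g/(α₁L₁+α₂L₂) = 4.42×10⁻³ / 5.6241×10⁻⁵ = 78.590 K
T = 13.0 + 78.590 = 91.590 °C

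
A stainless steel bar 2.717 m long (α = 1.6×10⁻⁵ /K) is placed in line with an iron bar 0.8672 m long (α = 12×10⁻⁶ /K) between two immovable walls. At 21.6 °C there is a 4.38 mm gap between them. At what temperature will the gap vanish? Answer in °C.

T = 103 °C

Gap closes when ΔL₁ + ΔL₂ = 4.38 mm = 4.38×10⁻³ m
(α₁L₁ + α₂L₂)ΔT = g
α₁L₁ + α₂L₂ = 1.6×10⁻⁵×2.717 + 12×10⁻⁶×0.8672 = 5.38784×10⁻⁵ m/K
ΔT = 4.38×10⁻³ / 5.38784×10⁻⁵ = 81.29 K
T = 21.6 + 81.29 = 102.89 °C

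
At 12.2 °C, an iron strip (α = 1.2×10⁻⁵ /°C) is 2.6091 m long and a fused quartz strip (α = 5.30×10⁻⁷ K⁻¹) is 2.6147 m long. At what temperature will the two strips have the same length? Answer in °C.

T = 199.3 °C

Equal length when α₁L₁ΔT − α₂L₂ΔT = L₂ − L₁ = 5.60×10⁻³ m
α₁L₁ = 3.13092×10⁻⁵, α₂L₂ = 1.385791×10⁻⁶ → Δ(αL) = 2.9923409×10⁻⁵ m/K
ΔT = 5.60×10⁻³ / 2.9923409×10⁻⁵ = 187.144 K, so T = 12.2 + 187.144 = 199.344 °C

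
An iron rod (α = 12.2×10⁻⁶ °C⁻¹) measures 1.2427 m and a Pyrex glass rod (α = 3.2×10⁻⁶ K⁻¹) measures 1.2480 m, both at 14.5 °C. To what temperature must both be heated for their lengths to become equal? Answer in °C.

L₁(1 + α₁ΔT) = L₂(1 + α₂ΔT) ⇒ ΔT = (L₂ − L₁)/(α₁L₁ − α₂L₂)
L₂ − L₁ = 1.2480 − 1.2427 = 5.30×10⁻³ m
α₁L₁ − α₂L₂ = 12.2×10⁻⁶×1.2427 − 3.2×10⁻⁶×1.2480 = 1.116734×10⁻⁵ m/K
ΔT = 5.30×10⁻³ / 1.116734×10⁻⁵ = 474.598 K
T = 14.5 + 474.598 = 489.098 °C

T = 489.1 °C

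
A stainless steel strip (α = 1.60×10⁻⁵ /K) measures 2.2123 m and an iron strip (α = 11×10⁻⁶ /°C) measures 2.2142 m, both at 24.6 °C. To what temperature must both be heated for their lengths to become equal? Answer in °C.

L₁(1 + α₁ΔT) = L₂(1 + α₂ΔT) ⇒ ΔT = (L₂ − L₁)/(α₁L₁ − α₂L₂)
L₂ − L₁ = 2.2142 − 2.2123 = 1.90×10⁻³ m
α₁L₁ − α₂L₂ = 1.60×10⁻⁵×2.2123 − 11×10⁻⁶×2.2142 = 1.10406×10⁻⁵ m/K
ΔT = 1.90×10⁻³ / 1.10406×10⁻⁵ = 172.092 K
T = 24.6 + 172.092 = 196.692 °C

T = 196.7 °C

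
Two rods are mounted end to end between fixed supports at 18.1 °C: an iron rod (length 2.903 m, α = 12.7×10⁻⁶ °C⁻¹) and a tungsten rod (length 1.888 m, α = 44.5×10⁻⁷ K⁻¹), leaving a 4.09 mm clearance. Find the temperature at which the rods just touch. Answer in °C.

T = 108 °C

Gap closes when ΔL₁ + ΔL₂ = 4.09 mm = 4.09×10⁻³ m
(α₁L₁ + α₂L₂)ΔT = g
α₁L₁ + α₂L₂ = 12.7×10⁻⁶×2.903 + 44.5×10⁻⁷×1.888 = 4.52697×10⁻⁵ m/K
ΔT = 4.09×10⁻³ / 4.52697×10⁻⁵ = 90.35 K
T = 18.1 + 90.35 = 108.45 °C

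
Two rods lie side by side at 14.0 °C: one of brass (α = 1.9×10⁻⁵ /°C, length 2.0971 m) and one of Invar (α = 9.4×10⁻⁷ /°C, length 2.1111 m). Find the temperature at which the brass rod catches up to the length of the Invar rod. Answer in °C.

T = 383.8 °C

Equal length when α₁L₁ΔT − α₂L₂ΔT = L₂ − L₁ = 1.40×10⁻² m
α₁L₁ = 3.98449×10⁻⁵, α₂L₂ = 1.984434×10⁻⁶ → Δ(αL) = 3.7860466×10⁻⁵ m/K
ΔT = 1.40×10⁻² / 3.7860466×10⁻⁵ = 369.779 K, so T = 14.0 + 369.779 = 383.779 °C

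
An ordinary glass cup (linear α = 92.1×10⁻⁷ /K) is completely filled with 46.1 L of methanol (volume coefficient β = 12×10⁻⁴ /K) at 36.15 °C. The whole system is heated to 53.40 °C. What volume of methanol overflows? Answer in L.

The cup also expands: β_container ≈ 3α = 2.763×10⁻⁵ /K
Net overflow = V₀(β_liq − 3α_cont)ΔT
β − 3α = 1.20×10⁻³ − 2.763×10⁻⁵ = 1.17237×10⁻³ /K; ΔT = 17.25 K
ΔV = 46.1 × 1.17237×10⁻³ × 17.25 = 0.932 L

0.932 L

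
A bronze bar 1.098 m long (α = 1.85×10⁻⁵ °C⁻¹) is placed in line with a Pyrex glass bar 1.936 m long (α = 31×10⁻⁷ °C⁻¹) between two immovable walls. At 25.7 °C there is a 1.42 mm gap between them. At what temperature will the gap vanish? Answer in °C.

α₁L₁ = 2.0313×10⁻⁵ m/K, α₂L₂ = 6.0016×10⁻⁶ m/K → total 2.63146×10⁻⁵ m/K
ΔT = g/(α₁L₁+α₂L₂) = 1.42×10⁻³ / 2.63146×10⁻⁵ = 53.962 K
T = 25.7 + 53.962 = 79.662 °C

T = 79.7 °C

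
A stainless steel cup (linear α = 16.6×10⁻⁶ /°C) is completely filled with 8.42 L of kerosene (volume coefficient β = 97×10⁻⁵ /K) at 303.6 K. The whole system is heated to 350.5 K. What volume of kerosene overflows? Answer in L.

The cup also expands: β_container ≈ 3α = 4.98×10⁻⁵ /K
Net overflow = V₀(β_liq − 3α_cont)ΔT
β − 3α = 9.70×10⁻⁴ − 4.98×10⁻⁵ = 9.202×10⁻⁴ /K; ΔT = 46.9 K
ΔV = 8.42 × 9.202×10⁻⁴ × 46.9 = 0.363 L

0.363 L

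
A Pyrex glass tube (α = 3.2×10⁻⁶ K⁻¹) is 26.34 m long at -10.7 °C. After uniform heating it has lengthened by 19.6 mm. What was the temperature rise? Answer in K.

ΔT = 233 K

ΔL = αL₀ΔT ⇒ ΔT = ΔL / (αL₀)
ΔT = 19.6×10⁻³ m / (3.2×10⁻⁶ × 26.34 m) = 232.54 K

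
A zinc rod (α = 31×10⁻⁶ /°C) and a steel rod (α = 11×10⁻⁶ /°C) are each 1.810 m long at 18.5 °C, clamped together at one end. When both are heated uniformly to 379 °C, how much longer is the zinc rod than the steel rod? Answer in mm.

13.1 mm

ΔT = 360.5 K
zinc: ΔL = 31×10⁻⁶ × 1.810 m × 360.5 = 2.0228×10⁻² m = 20.228 mm
steel: ΔL = 11×10⁻⁶ × 1.810 m × 360.5 = 7.1776×10⁻³ m = 7.1776 mm
difference = 20.228 − 7.1776 = 13.0504 mm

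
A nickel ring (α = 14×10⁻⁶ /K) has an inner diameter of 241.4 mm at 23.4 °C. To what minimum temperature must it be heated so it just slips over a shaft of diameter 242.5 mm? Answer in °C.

T = 349 °C

Required Δd = 242.5 − 241.4 = 1.1 mm
Δd = αd₀ΔT ⇒ ΔT = Δd/(αd₀) = 1.1 / (14×10⁻⁶ × 241.4) = 325.48 K
T_min = 23.4 + 325.48 = 348.88 °C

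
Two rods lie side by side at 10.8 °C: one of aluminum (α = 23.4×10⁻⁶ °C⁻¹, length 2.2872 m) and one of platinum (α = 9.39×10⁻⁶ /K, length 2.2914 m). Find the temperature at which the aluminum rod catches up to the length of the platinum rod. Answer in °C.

L₁(1 + α₁ΔT) = L₂(1 + α₂ΔT) ⇒ ΔT = (L₂ − L₁)/(α₁L₁ − α₂L₂)
L₂ − L₁ = 2.2914 − 2.2872 = 4.20×10⁻³ m
α₁L₁ − α₂L₂ = 23.4×10⁻⁶×2.2872 − 9.39×10⁻⁶×2.2914 = 3.2004234×10⁻⁵ m/K
ΔT = 4.20×10⁻³ / 3.2004234×10⁻⁵ = 131.233 K
T = 10.8 + 131.233 = 142.033 °C

T = 142.0 °C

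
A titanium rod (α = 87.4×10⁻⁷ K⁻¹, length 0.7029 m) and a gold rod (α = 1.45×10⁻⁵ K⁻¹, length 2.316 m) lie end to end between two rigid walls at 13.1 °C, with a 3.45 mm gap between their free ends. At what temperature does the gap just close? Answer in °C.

Gap closes when ΔL₁ + ΔL₂ = 3.45 mm = 3.45×10⁻³ m
(α₁L₁ + α₂L₂)ΔT = g
α₁L₁ + α₂L₂ = 87.4×10⁻⁷×0.7029 + 1.45×10⁻⁵×2.316 = 3.9725346×10⁻⁵ m/K
ΔT = 3.45×10⁻³ / 3.9725346×10⁻⁵ = 86.846 K
T = 13.1 + 86.846 = 99.946 °C

T = 99.9 °C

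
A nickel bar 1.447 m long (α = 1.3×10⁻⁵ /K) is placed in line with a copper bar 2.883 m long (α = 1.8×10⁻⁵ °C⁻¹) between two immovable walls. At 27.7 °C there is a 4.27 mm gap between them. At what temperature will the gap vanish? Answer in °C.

T = 88.1 °C

α₁L₁ = 1.8811×10⁻⁵ m/K, α₂L₂ = 5.1894×10⁻⁵ m/K → total 7.0705×10⁻⁵ m/K
ΔT = g/(α₁L₁+α₂L₂) = 4.27×10⁻³ / 7.0705×10⁻⁵ = 60.392 K
T = 27.7 + 60.392 = 88.092 °C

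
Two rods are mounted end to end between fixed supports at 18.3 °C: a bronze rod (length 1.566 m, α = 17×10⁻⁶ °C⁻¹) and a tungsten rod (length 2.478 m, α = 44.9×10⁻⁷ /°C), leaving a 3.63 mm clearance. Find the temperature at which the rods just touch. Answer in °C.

T = 114 °C

α₁L₁ = 2.6622×10⁻⁵ m/K, α₂L₂ = 1.112622×10⁻⁵ m/K → total 3.774822×10⁻⁵ m/K
ΔT = g/(α₁L₁+α₂L₂) = 3.63×10⁻³ / 3.774822×10⁻⁵ = 96.16 K
T = 18.3 + 96.16 = 114.46 °C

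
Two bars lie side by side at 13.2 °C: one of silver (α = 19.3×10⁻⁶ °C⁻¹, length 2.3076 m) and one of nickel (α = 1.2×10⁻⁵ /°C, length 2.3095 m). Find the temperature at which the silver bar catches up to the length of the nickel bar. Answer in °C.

T = 126.1 °C

L₁(1 + α₁ΔT) = L₂(1 + α₂ΔT) ⇒ ΔT = (L₂ − L₁)/(α₁L₁ − α₂L₂)
L₂ − L₁ = 2.3095 − 2.3076 = 1.90×10⁻³ m
α₁L₁ − α₂L₂ = 19.3×10⁻⁶×2.3076 − 1.2×10⁻⁵×2.3095 = 1.682268×10⁻⁵ m/K
ΔT = 1.90×10⁻³ / 1.682268×10⁻⁵ = 112.943 K
T = 13.2 + 112.943 = 126.143 °C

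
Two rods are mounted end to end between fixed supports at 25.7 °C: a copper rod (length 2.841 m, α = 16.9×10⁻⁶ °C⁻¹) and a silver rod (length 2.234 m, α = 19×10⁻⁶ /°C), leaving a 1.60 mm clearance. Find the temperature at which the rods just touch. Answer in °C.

T = 43.4 °C

α₁L₁ = 4.80129×10⁻⁵ m/K, α₂L₂ = 4.2446×10⁻⁵ m/K → total 9.04589×10⁻⁵ m/K
ΔT = g/(α₁L₁+α₂L₂) = 1.60×10⁻³ / 9.04589×10⁻⁵ = 17.688 K
T = 25.7 + 17.688 = 43.388 °C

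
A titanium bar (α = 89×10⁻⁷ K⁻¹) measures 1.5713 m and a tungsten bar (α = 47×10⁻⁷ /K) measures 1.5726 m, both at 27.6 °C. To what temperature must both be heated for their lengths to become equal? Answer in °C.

L₁(1 + α₁ΔT) = L₂(1 + α₂ΔT) ⇒ ΔT = (L₂ − L₁)/(α₁L₁ − α₂L₂)
L₂ − L₁ = 1.5726 − 1.5713 = 1.30×10⁻³ m
α₁L₁ − α₂L₂ = 89×10⁻⁷×1.5713 − 47×10⁻⁷×1.5726 = 6.59335×10⁻⁶ m/K
ΔT = 1.30×10⁻³ / 6.59335×10⁻⁶ = 197.168 K
T = 27.6 + 197.168 = 224.768 °C

T = 224.8 °C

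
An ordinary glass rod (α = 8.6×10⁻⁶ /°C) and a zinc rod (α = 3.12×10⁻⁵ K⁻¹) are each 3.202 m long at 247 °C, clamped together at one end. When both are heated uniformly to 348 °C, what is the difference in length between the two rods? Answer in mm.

7.31 mm

ΔT = 101 K
ordinary glass: ΔL = 8.6×10⁻⁶ × 3.202 m × 101 = 2.7813×10⁻³ m = 2.7813 mm
zinc: ΔL = 3.12×10⁻⁵ × 3.202 m × 101 = 1.0090×10⁻² m = 10.090 mm
difference = 10.090 − 2.7813 = 7.3087 mm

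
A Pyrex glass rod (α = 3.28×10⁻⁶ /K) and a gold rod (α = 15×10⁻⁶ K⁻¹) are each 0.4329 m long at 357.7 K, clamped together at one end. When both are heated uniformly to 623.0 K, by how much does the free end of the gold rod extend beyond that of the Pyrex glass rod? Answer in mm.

1.35 mm

ΔT = 265.3 K
Pyrex glass: ΔL = 3.28×10⁻⁶ × 0.4329 m × 265.3 = 3.7670×10⁻⁴ m = 0.37670 mm
gold: ΔL = 15×10⁻⁶ × 0.4329 m × 265.3 = 1.7227×10⁻³ m = 1.7227 mm
difference = 1.7227 − 0.37670 = 1.3460 mm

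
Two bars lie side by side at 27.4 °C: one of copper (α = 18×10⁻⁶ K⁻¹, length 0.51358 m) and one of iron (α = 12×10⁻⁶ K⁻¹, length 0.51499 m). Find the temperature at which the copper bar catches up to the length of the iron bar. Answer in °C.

L₁(1 + α₁ΔT) = L₂(1 + α₂ΔT) ⇒ ΔT = (L₂ − L₁)/(α₁L₁ − α₂L₂)
L₂ − L₁ = 0.51499 − 0.51358 = 1.41×10⁻³ m
α₁L₁ − α₂L₂ = 18×10⁻⁶×0.51358 − 12×10⁻⁶×0.51499 = 3.06456×10⁻⁶ m/K
ΔT = 1.41×10⁻³ / 3.06456×10⁻⁶ = 460.099 K
T = 27.4 + 460.099 = 487.499 °C

T = 487.5 °C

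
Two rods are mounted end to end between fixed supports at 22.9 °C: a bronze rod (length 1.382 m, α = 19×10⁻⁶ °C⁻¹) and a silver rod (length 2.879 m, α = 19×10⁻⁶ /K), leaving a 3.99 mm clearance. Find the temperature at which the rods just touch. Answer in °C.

T = 72.2 °C

Gap closes when ΔL₁ + ΔL₂ = 3.99 mm = 3.99×10⁻³ m
(α₁L₁ + α₂L₂)ΔT = g
α₁L₁ + α₂L₂ = 19×10⁻⁶×1.382 + 19×10⁻⁶×2.879 = 8.0959×10⁻⁵ m/K
ΔT = 3.99×10⁻³ / 8.0959×10⁻⁵ = 49.284 K
T = 22.9 + 49.284 = 72.184 °C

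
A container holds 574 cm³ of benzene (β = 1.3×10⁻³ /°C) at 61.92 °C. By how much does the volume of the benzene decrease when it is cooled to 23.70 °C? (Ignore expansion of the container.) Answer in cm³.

|ΔT| = |23.70 − 61.92| = 38.22 K
ΔV = βV₀ΔT = (1.3×10⁻³)(574)(38.22) = 28.5 cm³

ΔV = 28.5 cm³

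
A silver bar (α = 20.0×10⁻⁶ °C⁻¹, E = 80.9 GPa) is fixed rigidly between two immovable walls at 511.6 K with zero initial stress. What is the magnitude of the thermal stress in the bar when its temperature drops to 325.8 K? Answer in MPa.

σ = 301 MPa

Fully constrained: the free strain ε = αΔT is blocked, so σ = Eε = EαΔT.
|ΔT| = 185.8 K
σ = 80.9×10⁹ × 20.0×10⁻⁶ × 185.8 = 3.01×10⁸ Pa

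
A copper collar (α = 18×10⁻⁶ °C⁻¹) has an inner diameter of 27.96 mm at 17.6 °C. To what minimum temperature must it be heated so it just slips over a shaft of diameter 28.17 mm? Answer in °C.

Required Δd = 28.17 − 27.96 = 0.21 mm
Δd = αd₀ΔT ⇒ ΔT = Δd/(αd₀) = 0.21 / (18×10⁻⁶ × 27.96) = 417.26 K
T_min = 17.6 + 417.26 = 434.86 °C

T = 435 °C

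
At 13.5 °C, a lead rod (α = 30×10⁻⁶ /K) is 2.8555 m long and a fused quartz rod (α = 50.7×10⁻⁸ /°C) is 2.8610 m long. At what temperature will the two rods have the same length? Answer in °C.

L₁(1 + α₁ΔT) = L₂(1 + α₂ΔT) ⇒ ΔT = (L₂ − L₁)/(α₁L₁ − α₂L₂)
L₂ − L₁ = 2.8610 − 2.8555 = 5.50×10⁻³ m
α₁L₁ − α₂L₂ = 30×10⁻⁶×2.8555 − 50.7×10⁻⁸×2.8610 = 8.4214473×10⁻⁵ m/K
ΔT = 5.50×10⁻³ / 8.4214473×10⁻⁵ = 65.3094 K
T = 13.5 + 65.3094 = 78.8094 °C

T = 78.81 °C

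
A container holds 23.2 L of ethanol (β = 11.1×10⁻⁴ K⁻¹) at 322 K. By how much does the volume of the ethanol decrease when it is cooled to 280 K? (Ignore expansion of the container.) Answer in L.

ΔV = 1.08 L

|ΔT| = |280 − 322| = 42 K
ΔV = βV₀ΔT = (11.1×10⁻⁴)(23.2)(42) = 1.08 L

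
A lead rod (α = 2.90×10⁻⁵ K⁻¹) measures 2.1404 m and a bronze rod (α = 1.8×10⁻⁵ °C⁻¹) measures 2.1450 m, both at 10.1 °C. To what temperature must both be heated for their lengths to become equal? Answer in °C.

L₁(1 + α₁ΔT) = L₂(1 + α₂ΔT) ⇒ ΔT = (L₂ − L₁)/(α₁L₁ − α₂L₂)
L₂ − L₁ = 2.1450 − 2.1404 = 4.60×10⁻³ m
α₁L₁ − α₂L₂ = 2.90×10⁻⁵×2.1404 − 1.8×10⁻⁵×2.1450 = 2.34616×10⁻⁵ m/K
ΔT = 4.60×10⁻³ / 2.34616×10⁻⁵ = 196.065 K
T = 10.1 + 196.065 = 206.165 °C

T = 206.2 °C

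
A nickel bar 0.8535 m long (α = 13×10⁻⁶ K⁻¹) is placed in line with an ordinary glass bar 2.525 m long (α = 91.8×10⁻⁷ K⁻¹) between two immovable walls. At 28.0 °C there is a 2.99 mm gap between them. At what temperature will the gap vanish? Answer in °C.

α₁L₁ = 1.10955×10⁻⁵ m/K, α₂L₂ = 2.31795×10⁻⁵ m/K → total 3.4275×10⁻⁵ m/K
ΔT = g/(α₁L₁+α₂L₂) = 2.99×10⁻³ / 3.4275×10⁻⁵ = 87.24 K
T = 28.0 + 87.24 = 115.24 °C

T = 115 °C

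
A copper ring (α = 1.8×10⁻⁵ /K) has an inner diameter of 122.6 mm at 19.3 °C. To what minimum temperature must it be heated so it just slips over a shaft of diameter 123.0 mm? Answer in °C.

T = 201 °C

Required Δd = 123.0 − 122.6 = 0.4 mm
Δd = αd₀ΔT ⇒ ΔT = Δd/(αd₀) = 0.4 / (1.8×10⁻⁵ × 122.6) = 181.26 K
T_min = 19.3 + 181.26 = 200.56 °C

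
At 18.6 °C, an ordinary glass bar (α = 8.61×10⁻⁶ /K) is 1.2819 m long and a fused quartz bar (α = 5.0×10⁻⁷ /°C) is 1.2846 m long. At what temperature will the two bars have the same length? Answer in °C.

T = 278.3 °C

Equal length when α₁L₁ΔT − α₂L₂ΔT = L₂ − L₁ = 2.70×10⁻³ m
α₁L₁ = 1.1037159×10⁻⁵, α₂L₂ = 6.423×10⁻⁷ → Δ(αL) = 1.0394859×10⁻⁵ m/K
ΔT = 2.70×10⁻³ / 1.0394859×10⁻⁵ = 259.744 K, so T = 18.6 + 259.744 = 278.344 °C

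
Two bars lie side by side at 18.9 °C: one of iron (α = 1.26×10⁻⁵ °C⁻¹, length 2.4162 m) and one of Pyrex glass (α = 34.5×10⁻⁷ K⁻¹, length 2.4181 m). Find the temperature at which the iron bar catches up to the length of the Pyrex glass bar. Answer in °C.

T = 104.9 °C

Equal length when α₁L₁ΔT − α₂L₂ΔT = L₂ − L₁ = 1.90×10⁻³ m
α₁L₁ = 3.044412×10⁻⁵, α₂L₂ = 8.342445×10⁻⁶ → Δ(αL) = 2.2101675×10⁻⁵ m/K
ΔT = 1.90×10⁻³ / 2.2101675×10⁻⁵ = 85.966 K, so T = 18.9 + 85.966 = 104.866 °C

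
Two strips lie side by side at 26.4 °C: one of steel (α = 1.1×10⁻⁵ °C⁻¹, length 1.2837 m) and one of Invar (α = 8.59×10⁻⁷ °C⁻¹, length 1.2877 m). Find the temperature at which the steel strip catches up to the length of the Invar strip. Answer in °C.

T = 333.7 °C

L₁(1 + α₁ΔT) = L₂(1 + α₂ΔT) ⇒ ΔT = (L₂ − L₁)/(α₁L₁ − α₂L₂)
L₂ − L₁ = 1.2877 − 1.2837 = 4.00×10⁻³ m
α₁L₁ − α₂L₂ = 1.1×10⁻⁵×1.2837 − 8.59×10⁻⁷×1.2877 = 1.30145657×10⁻⁵ m/K
ΔT = 4.00×10⁻³ / 1.30145657×10⁻⁵ = 307.348 K
T = 26.4 + 307.348 = 333.748 °C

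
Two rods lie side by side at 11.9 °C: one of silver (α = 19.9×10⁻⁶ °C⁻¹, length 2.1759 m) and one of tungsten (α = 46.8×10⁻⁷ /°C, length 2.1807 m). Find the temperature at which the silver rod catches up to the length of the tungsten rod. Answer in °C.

L₁(1 + α₁ΔT) = L₂(1 + α₂ΔT) ⇒ ΔT = (L₂ − L₁)/(α₁L₁ − α₂L₂)
L₂ − L₁ = 2.1807 − 2.1759 = 4.80×10⁻³ m
α₁L₁ − α₂L₂ = 19.9×10⁻⁶×2.1759 − 46.8×10⁻⁷×2.1807 = 3.3094734×10⁻⁵ m/K
ΔT = 4.80×10⁻³ / 3.3094734×10⁻⁵ = 145.038 K
T = 11.9 + 145.038 = 156.938 °C

T = 156.9 °C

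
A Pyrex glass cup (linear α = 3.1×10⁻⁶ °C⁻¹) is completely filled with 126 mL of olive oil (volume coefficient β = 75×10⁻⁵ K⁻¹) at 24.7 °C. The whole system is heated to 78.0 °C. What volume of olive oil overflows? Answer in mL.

The cup also expands: β_container ≈ 3α = 9.3×10⁻⁶ /K
Net overflow = V₀(β_liq − 3α_cont)ΔT
β − 3α = 7.50×10⁻⁴ − 9.3×10⁻⁶ = 7.407×10⁻⁴ /K; ΔT = 53.3 K
ΔV = 126 × 7.407×10⁻⁴ × 53.3 = 4.97 mL

4.97 mL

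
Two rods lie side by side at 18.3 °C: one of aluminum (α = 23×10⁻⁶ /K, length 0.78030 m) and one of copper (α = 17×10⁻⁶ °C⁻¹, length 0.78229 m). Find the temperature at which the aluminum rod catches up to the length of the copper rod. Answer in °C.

Equal length when α₁L₁ΔT − α₂L₂ΔT = L₂ − L₁ = 1.99×10⁻³ m
α₁L₁ = 1.79469×10⁻⁵, α₂L₂ = 1.329893×10⁻⁵ → Δ(αL) = 4.64797×10⁻⁶ m/K
ΔT = 1.99×10⁻³ / 4.64797×10⁻⁶ = 428.144 K, so T = 18.3 + 428.144 = 446.444 °C

T = 446.4 °C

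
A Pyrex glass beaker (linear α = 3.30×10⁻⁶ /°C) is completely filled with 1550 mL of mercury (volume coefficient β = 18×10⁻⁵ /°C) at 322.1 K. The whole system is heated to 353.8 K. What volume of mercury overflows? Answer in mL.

8.36 mL

The beaker also expands: β_container ≈ 3α = 9.9×10⁻⁶ /K
Net overflow = V₀(β_liq − 3α_cont)ΔT
β − 3α = 1.80×10⁻⁴ − 9.9×10⁻⁶ = 1.701×10⁻⁴ /K; ΔT = 31.7 K
ΔV = 1550 × 1.701×10⁻⁴ × 31.7 = 8.36 mL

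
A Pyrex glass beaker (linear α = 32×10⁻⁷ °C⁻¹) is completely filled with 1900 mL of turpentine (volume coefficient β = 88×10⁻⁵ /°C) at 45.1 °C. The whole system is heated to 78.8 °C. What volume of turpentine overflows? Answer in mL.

The beaker also expands: β_container ≈ 3α = 9.6×10⁻⁶ /K
Net overflow = V₀(β_liq − 3α_cont)ΔT
β − 3α = 8.80×10⁻⁴ − 9.6×10⁻⁶ = 8.704×10⁻⁴ /K; ΔT = 33.7 K
ΔV = 1900 × 8.704×10⁻⁴ × 33.7 = 55.7 mL

55.7 mL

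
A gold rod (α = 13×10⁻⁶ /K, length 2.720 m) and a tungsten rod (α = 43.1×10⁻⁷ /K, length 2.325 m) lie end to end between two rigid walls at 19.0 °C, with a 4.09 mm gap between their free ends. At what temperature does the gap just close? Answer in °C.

T = 109 °C

Gap closes when ΔL₁ + ΔL₂ = 4.09 mm = 4.09×10⁻³ m
(α₁L₁ + α₂L₂)ΔT = g
α₁L₁ + α₂L₂ = 13×10⁻⁶×2.720 + 43.1×10⁻⁷×2.325 = 4.538075×10⁻⁵ m/K
ΔT = 4.09×10⁻³ / 4.538075×10⁻⁵ = 90.13 K
T = 19.0 + 90.13 = 109.13 °C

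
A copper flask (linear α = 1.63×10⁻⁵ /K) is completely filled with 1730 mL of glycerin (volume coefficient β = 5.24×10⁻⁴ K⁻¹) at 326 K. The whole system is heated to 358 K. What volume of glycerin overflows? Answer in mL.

The flask also expands: β_container ≈ 3α = 4.89×10⁻⁵ /K
Net overflow = V₀(β_liq − 3α_cont)ΔT
β − 3α = 5.24×10⁻⁴ − 4.89×10⁻⁵ = 4.751×10⁻⁴ /K; ΔT = 32 K
ΔV = 1730 × 4.751×10⁻⁴ × 32 = 26.3 mL

26.3 mL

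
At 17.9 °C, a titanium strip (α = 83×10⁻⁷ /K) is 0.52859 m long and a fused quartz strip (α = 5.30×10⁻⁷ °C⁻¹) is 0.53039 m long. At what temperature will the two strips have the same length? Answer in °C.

L₁(1 + α₁ΔT) = L₂(1 + α₂ΔT) ⇒ ΔT = (L₂ − L₁)/(α₁L₁ − α₂L₂)
L₂ − L₁ = 0.53039 − 0.52859 = 1.80×10⁻³ m
α₁L₁ − α₂L₂ = 83×10⁻⁷×0.52859 − 5.30×10⁻⁷×0.53039 = 4.1061903×10⁻⁶ m/K
ΔT = 1.80×10⁻³ / 4.1061903×10⁻⁶ = 438.363 K
T = 17.9 + 438.363 = 456.263 °C

T = 456.3 °C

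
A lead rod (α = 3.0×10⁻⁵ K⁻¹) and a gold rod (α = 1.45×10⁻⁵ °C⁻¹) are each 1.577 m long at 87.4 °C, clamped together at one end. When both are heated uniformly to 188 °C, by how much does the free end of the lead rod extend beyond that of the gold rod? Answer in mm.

ΔT = 100.6 K
lead: ΔL = 3.0×10⁻⁵ × 1.577 m × 100.6 = 4.7594×10⁻³ m = 4.7594 mm
gold: ΔL = 1.45×10⁻⁵ × 1.577 m × 100.6 = 2.3004×10⁻³ m = 2.3004 mm
difference = 4.7594 − 2.3004 = 2.4590 mm

2.46 mm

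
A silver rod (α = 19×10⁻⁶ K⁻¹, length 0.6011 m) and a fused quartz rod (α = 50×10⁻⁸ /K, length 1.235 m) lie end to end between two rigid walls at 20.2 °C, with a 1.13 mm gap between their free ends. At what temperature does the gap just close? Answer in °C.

T = 114 °C

Gap closes when ΔL₁ + ΔL₂ = 1.13 mm = 1.13×10⁻³ m
(α₁L₁ + α₂L₂)ΔT = g
α₁L₁ + α₂L₂ = 19×10⁻⁶×0.6011 + 50×10⁻⁸×1.235 = 1.20384×10⁻⁵ m/K
ΔT = 1.13×10⁻³ / 1.20384×10⁻⁵ = 93.87 K
T = 20.2 + 93.87 = 114.07 °C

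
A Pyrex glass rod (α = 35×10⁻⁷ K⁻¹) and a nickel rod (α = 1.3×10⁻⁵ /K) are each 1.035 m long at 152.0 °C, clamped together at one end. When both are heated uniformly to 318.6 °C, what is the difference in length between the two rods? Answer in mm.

1.64 mm

ΔT = 166.6 K
Pyrex glass: ΔL = 35×10⁻⁷ × 1.035 m × 166.6 = 6.0351×10⁻⁴ m = 0.60351 mm
nickel: ΔL = 1.3×10⁻⁵ × 1.035 m × 166.6 = 2.2416×10⁻³ m = 2.2416 mm
difference = 2.2416 − 0.60351 = 1.63809 mm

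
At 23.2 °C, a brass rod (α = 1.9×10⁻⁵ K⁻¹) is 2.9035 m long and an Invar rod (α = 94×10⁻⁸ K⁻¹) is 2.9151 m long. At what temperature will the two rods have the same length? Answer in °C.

Equal length when α₁L₁ΔT − α₂L₂ΔT = L₂ − L₁ = 1.16×10⁻² m
α₁L₁ = 5.51665×10⁻⁵, α₂L₂ = 2.740194×10⁻⁶ → Δ(αL) = 5.2426306×10⁻⁵ m/K
ΔT = 1.16×10⁻² / 5.2426306×10⁻⁵ = 221.263 K, so T = 23.2 + 221.263 = 244.463 °C

T = 244.5 °C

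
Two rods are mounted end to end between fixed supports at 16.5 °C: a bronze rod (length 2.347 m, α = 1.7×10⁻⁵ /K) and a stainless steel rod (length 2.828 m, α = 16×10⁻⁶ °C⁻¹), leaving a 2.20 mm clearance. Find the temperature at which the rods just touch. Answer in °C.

T = 42.3 °C

Gap closes when ΔL₁ + ΔL₂ = 2.20 mm = 2.20×10⁻³ m
(α₁L₁ + α₂L₂)ΔT = g
α₁L₁ + α₂L₂ = 1.7×10⁻⁵×2.347 + 16×10⁻⁶×2.828 = 8.5147×10⁻⁵ m/K
ΔT = 2.20×10⁻³ / 8.5147×10⁻⁵ = 25.838 K
T = 16.5 + 25.838 = 42.338 °C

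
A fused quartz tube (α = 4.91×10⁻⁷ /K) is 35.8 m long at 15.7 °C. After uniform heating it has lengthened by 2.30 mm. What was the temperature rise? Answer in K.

ΔL = αL₀ΔT ⇒ ΔT = ΔL / (αL₀)
ΔT = 2.30×10⁻³ m / (4.91×10⁻⁷ × 35.8 m) = 130.85 K

ΔT = 131 K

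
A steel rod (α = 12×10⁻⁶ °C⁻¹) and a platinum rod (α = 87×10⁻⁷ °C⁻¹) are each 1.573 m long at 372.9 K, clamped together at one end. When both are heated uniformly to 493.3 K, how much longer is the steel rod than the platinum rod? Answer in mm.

0.625 mm

ΔT = 120.4 K
steel: ΔL = 12×10⁻⁶ × 1.573 m × 120.4 = 2.2727×10⁻³ m = 2.2727 mm
platinum: ΔL = 87×10⁻⁷ × 1.573 m × 120.4 = 1.6477×10⁻³ m = 1.6477 mm
difference = 2.2727 − 1.6477 = 0.6250 mm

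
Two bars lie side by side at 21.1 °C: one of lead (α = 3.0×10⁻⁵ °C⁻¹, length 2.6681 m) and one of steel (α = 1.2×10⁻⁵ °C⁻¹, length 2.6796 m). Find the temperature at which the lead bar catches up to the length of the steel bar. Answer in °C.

L₁(1 + α₁ΔT) = L₂(1 + α₂ΔT) ⇒ ΔT = (L₂ − L₁)/(α₁L₁ − α₂L₂)
L₂ − L₁ = 2.6796 − 2.6681 = 1.15×10⁻² m
α₁L₁ − α₂L₂ = 3.0×10⁻⁵×2.6681 − 1.2×10⁻⁵×2.6796 = 4.78878×10⁻⁵ m/K
ΔT = 1.15×10⁻² / 4.78878×10⁻⁵ = 240.145 K
T = 21.1 + 240.145 = 261.245 °C

T = 261.2 °C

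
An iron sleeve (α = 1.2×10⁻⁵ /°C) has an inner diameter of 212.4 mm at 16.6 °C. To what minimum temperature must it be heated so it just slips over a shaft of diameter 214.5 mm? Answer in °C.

T = 841 °C

Required Δd = 214.5 − 212.4 = 2.1 mm
Δd = αd₀ΔT ⇒ ΔT = Δd/(αd₀) = 2.1 / (1.2×10⁻⁵ × 212.4) = 823.92 K
T_min = 16.6 + 823.92 = 840.52 °C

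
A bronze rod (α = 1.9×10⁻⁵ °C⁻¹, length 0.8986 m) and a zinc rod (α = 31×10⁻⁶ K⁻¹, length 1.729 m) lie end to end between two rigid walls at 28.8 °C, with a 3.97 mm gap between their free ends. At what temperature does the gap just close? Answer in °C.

T = 85.0 °C

Gap closes when ΔL₁ + ΔL₂ = 3.97 mm = 3.97×10⁻³ m
(α₁L₁ + α₂L₂)ΔT = g
α₁L₁ + α₂L₂ = 1.9×10⁻⁵×0.8986 + 31×10⁻⁶×1.729 = 7.06724×10⁻⁵ m/K
ΔT = 3.97×10⁻³ / 7.06724×10⁻⁵ = 56.175 K
T = 28.8 + 56.175 = 84.975 °C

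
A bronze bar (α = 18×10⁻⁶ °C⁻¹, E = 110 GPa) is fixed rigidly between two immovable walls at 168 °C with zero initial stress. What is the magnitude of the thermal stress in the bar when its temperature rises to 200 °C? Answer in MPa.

σ = 63.4 MPa

Fully constrained: the free strain ε = αΔT is blocked, so σ = Eε = EαΔT.
|ΔT| = 32 K
σ = 110×10⁹ × 18×10⁻⁶ × 32 = 6.34×10⁷ Pa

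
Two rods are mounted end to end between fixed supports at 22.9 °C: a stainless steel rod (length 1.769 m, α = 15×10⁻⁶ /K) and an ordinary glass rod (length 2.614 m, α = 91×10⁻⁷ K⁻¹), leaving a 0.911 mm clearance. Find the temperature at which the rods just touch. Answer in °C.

α₁L₁ = 2.6535×10⁻⁵ m/K, α₂L₂ = 2.37874×10⁻⁵ m/K → total 5.03224×10⁻⁵ m/K
ΔT = g/(α₁L₁+α₂L₂) = 9.11×10⁻⁴ / 5.03224×10⁻⁵ = 18.103 K
T = 22.9 + 18.103 = 41.003 °C

T = 41.0 °C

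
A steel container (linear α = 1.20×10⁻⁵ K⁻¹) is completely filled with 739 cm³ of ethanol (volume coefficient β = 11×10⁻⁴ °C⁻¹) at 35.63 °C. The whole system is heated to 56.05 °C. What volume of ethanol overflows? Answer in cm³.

16.1 cm³

The container also expands: β_container ≈ 3α = 3.6×10⁻⁵ /K
Net overflow = V₀(β_liq − 3α_cont)ΔT
β − 3α = 1.10×10⁻³ − 3.6×10⁻⁵ = 1.064×10⁻³ /K; ΔT = 20.42 K
ΔV = 739 × 1.064×10⁻³ × 20.42 = 16.1 cm³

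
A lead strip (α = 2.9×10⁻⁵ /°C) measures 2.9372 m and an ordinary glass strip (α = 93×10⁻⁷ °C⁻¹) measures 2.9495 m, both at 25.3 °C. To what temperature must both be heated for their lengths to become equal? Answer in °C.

L₁(1 + α₁ΔT) = L₂(1 + α₂ΔT) ⇒ ΔT = (L₂ − L₁)/(α₁L₁ − α₂L₂)
L₂ − L₁ = 2.9495 − 2.9372 = 1.23×10⁻² m
α₁L₁ − α₂L₂ = 2.9×10⁻⁵×2.9372 − 93×10⁻⁷×2.9495 = 5.774845×10⁻⁵ m/K
ΔT = 1.23×10⁻² / 5.774845×10⁻⁵ = 212.993 K
T = 25.3 + 212.993 = 238.293 °C

T = 238.3 °C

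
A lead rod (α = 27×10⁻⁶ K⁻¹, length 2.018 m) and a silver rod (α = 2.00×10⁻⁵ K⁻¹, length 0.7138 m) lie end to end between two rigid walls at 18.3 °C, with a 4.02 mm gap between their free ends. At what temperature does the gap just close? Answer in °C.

T = 76.8 °C

Gap closes when ΔL₁ + ΔL₂ = 4.02 mm = 4.02×10⁻³ m
(α₁L₁ + α₂L₂)ΔT = g
α₁L₁ + α₂L₂ = 27×10⁻⁶×2.018 + 2.00×10⁻⁵×0.7138 = 6.8762×10⁻⁵ m/K
ΔT = 4.02×10⁻³ / 6.8762×10⁻⁵ = 58.463 K
T = 18.3 + 58.463 = 76.763 °C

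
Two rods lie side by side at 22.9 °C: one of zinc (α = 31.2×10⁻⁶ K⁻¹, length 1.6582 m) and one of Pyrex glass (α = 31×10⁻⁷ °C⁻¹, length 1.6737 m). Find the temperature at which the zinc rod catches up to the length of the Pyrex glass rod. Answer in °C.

T = 355.9 °C

L₁(1 + α₁ΔT) = L₂(1 + α₂ΔT) ⇒ ΔT = (L₂ − L₁)/(α₁L₁ − α₂L₂)
L₂ − L₁ = 1.6737 − 1.6582 = 1.55×10⁻² m
α₁L₁ − α₂L₂ = 31.2×10⁻⁶×1.6582 − 31×10⁻⁷×1.6737 = 4.654737×10⁻⁵ m/K
ΔT = 1.55×10⁻² / 4.654737×10⁻⁵ = 332.994 K
T = 22.9 + 332.994 = 355.894 °C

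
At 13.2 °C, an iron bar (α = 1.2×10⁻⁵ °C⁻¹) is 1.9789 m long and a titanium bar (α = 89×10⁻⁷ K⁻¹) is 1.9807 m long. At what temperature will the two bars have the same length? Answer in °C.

L₁(1 + α₁ΔT) = L₂(1 + α₂ΔT) ⇒ ΔT = (L₂ − L₁)/(α₁L₁ − α₂L₂)
L₂ − L₁ = 1.9807 − 1.9789 = 1.80×10⁻³ m
α₁L₁ − α₂L₂ = 1.2×10⁻⁵×1.9789 − 89×10⁻⁷×1.9807 = 6.11857×10⁻⁶ m/K
ΔT = 1.80×10⁻³ / 6.11857×10⁻⁶ = 294.186 K
T = 13.2 + 294.186 = 307.386 °C

T = 307.4 °C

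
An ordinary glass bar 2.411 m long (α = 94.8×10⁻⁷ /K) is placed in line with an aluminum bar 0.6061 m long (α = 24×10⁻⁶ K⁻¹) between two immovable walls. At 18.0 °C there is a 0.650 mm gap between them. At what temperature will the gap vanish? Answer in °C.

α₁L₁ = 2.285628×10⁻⁵ m/K, α₂L₂ = 1.45464×10⁻⁵ m/K → total 3.740268×10⁻⁵ m/K
ΔT = g/(α₁L₁+α₂L₂) = 6.50×10⁻⁴ / 3.740268×10⁻⁵ = 17.378 K
T = 18.0 + 17.378 = 35.378 °C

T = 35.4 °C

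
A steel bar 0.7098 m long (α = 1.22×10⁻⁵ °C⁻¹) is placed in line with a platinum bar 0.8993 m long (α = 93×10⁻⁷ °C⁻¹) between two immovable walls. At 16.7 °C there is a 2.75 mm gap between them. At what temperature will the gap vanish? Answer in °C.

T = 178 °C

Gap closes when ΔL₁ + ΔL₂ = 2.75 mm = 2.75×10⁻³ m
(α₁L₁ + α₂L₂)ΔT = g
α₁L₁ + α₂L₂ = 1.22×10⁻⁵×0.7098 + 93×10⁻⁷×0.8993 = 1.702305×10⁻⁵ m/K
ΔT = 2.75×10⁻³ / 1.702305×10⁻⁵ = 161.55 K
T = 16.7 + 161.55 = 178.25 °C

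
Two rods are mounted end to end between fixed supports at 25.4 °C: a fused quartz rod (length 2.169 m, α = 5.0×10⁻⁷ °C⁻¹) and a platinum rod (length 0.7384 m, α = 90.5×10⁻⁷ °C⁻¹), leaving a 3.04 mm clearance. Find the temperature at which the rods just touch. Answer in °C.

T = 417 °C

Gap closes when ΔL₁ + ΔL₂ = 3.04 mm = 3.04×10⁻³ m
(α₁L₁ + α₂L₂)ΔT = g
α₁L₁ + α₂L₂ = 5.0×10⁻⁷×2.169 + 90.5×10⁻⁷×0.7384 = 7.76702×10⁻⁶ m/K
ΔT = 3.04×10⁻³ / 7.76702×10⁻⁶ = 391.40 K
T = 25.4 + 391.40 = 416.80 °C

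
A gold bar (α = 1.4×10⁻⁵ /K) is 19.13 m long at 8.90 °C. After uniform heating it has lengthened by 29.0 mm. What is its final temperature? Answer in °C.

ΔL = αL₀ΔT ⇒ ΔT = ΔL / (αL₀)
ΔT = 29.0×10⁻³ m / (1.4×10⁻⁵ × 19.13 m) = 108.28 K
T = 8.90 + 108.28 = 117.18 °C

T = 117 °C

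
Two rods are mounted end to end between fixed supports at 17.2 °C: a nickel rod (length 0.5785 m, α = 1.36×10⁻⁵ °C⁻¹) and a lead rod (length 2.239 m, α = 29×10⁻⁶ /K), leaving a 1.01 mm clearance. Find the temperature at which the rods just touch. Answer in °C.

α₁L₁ = 7.8676×10⁻⁶ m/K, α₂L₂ = 6.4931×10⁻⁵ m/K → total 7.27986×10⁻⁵ m/K
ΔT = g/(α₁L₁+α₂L₂) = 1.01×10⁻³ / 7.27986×10⁻⁵ = 13.874 K
T = 17.2 + 13.874 = 31.074 °C

T = 31.1 °C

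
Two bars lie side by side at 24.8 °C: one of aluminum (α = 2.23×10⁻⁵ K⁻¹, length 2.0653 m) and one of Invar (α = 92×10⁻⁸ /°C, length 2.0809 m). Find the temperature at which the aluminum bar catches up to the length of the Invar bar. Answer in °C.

T = 378.2 °C

Equal length when α₁L₁ΔT − α₂L₂ΔT = L₂ − L₁ = 1.56×10⁻² m
α₁L₁ = 4.605619×10⁻⁵, α₂L₂ = 1.914428×10⁻⁶ → Δ(αL) = 4.4141762×10⁻⁵ m/K
ΔT = 1.56×10⁻² / 4.4141762×10⁻⁵ = 353.407 K, so T = 24.8 + 353.407 = 378.207 °C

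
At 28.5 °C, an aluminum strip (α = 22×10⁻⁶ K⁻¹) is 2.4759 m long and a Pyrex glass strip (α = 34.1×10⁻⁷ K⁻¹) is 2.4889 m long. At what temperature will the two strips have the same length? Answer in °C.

T = 311.2 °C

L₁(1 + α₁ΔT) = L₂(1 + α₂ΔT) ⇒ ΔT = (L₂ − L₁)/(α₁L₁ − α₂L₂)
L₂ − L₁ = 2.4889 − 2.4759 = 1.30×10⁻² m
α₁L₁ − α₂L₂ = 22×10⁻⁶×2.4759 − 34.1×10⁻⁷×2.4889 = 4.5982651×10⁻⁵ m/K
ΔT = 1.30×10⁻² / 4.5982651×10⁻⁵ = 282.715 K
T = 28.5 + 282.715 = 311.215 °C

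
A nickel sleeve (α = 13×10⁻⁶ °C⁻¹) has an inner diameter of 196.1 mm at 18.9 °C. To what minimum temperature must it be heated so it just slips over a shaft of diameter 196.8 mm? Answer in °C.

T = 293 °C

Required Δd = 196.8 − 196.1 = 0.7 mm
Δd = αd₀ΔT ⇒ ΔT = Δd/(αd₀) = 0.7 / (13×10⁻⁶ × 196.1) = 274.59 K
T_min = 18.9 + 274.59 = 293.49 °C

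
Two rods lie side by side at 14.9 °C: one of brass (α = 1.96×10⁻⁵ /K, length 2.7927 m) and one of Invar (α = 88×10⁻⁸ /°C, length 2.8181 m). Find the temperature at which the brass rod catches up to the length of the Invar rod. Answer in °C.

L₁(1 + α₁ΔT) = L₂(1 + α₂ΔT) ⇒ ΔT = (L₂ − L₁)/(α₁L₁ − α₂L₂)
L₂ − L₁ = 2.8181 − 2.7927 = 2.54×10⁻² m
α₁L₁ − α₂L₂ = 1.96×10⁻⁵×2.7927 − 88×10⁻⁸×2.8181 = 5.2256992×10⁻⁵ m/K
ΔT = 2.54×10⁻² / 5.2256992×10⁻⁵ = 486.059 K
T = 14.9 + 486.059 = 500.959 °C

T = 501.0 °C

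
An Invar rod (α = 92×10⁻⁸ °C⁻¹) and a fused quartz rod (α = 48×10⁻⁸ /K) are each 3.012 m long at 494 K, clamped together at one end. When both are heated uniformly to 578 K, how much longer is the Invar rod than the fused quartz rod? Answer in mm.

ΔT = 84 K
Invar: ΔL = 92×10⁻⁸ × 3.012 m × 84 = 2.3277×10⁻⁴ m = 0.23277 mm
fused quartz: ΔL = 48×10⁻⁸ × 3.012 m × 84 = 1.2144×10⁻⁴ m = 0.12144 mm
difference = 0.23277 − 0.12144 = 0.11133 mm

0.111 mm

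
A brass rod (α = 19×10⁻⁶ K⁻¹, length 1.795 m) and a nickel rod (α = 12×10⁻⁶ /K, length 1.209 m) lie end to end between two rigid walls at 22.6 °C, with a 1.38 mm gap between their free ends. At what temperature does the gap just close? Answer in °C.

α₁L₁ = 3.4105×10⁻⁵ m/K, α₂L₂ = 1.4508×10⁻⁵ m/K → total 4.8613×10⁻⁵ m/K
ΔT = g/(α₁L₁+α₂L₂) = 1.38×10⁻³ / 4.8613×10⁻⁵ = 28.387 K
T = 22.6 + 28.387 = 50.987 °C

T = 51.0 °C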